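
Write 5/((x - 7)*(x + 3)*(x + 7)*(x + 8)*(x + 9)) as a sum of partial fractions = 5/(192*(x + 9)) - 1/(15*(x + 8)) + 5/(112*(x + 7)) - 1/(240*(x + 3)) + 1/(6720*(x - 7))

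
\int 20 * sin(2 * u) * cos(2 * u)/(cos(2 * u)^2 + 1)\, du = -5*log(cos(2*u)^2 + 1) + C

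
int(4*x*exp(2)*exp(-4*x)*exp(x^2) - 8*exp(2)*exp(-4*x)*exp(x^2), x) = 2*exp((x - 2)^2 - 2) + C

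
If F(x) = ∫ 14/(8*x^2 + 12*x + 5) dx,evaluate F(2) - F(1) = -7*acot(11) + 7*acot(7)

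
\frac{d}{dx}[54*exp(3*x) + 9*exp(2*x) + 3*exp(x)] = 162*exp(3*x) + 18*exp(2*x) + 3*exp(x)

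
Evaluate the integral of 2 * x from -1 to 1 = 0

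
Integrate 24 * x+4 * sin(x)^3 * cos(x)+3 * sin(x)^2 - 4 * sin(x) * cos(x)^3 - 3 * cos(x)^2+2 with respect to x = 12*x^2 + 2*x - 3*sin(2*x)/2 + cos(4*x)/4 + C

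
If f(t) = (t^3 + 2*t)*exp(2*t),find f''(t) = 4*t^3*exp(2*t) + 12*t^2*exp(2*t) + 14*t*exp(2*t) + 8*exp(2*t)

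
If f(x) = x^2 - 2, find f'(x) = 2*x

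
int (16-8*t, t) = -4*t^2 + 16*t + C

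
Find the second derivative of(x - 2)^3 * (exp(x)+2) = x^3*exp(x) - 6*x*exp(x) + 12*x + 4*exp(x) - 24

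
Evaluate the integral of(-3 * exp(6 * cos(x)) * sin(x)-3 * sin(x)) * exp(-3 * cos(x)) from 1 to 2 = -exp(3*cos(1)) - exp(-3*cos(2)) + exp(-3*cos(1)) + exp(3*cos(2))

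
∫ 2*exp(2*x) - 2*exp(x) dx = (exp(x) - 1)^2 + C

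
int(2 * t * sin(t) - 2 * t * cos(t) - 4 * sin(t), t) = -2*sqrt(2)*(t - 1)*sin(t + pi/4) + C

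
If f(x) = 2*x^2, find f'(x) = 4*x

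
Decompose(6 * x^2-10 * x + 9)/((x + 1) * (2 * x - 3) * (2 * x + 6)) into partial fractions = 1/(3*(2*x - 3)) + 31/(12*(x + 3)) - 5/(4*(x + 1))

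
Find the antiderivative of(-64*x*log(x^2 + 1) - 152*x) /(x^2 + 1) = 4*(-4*log(x^2 + 1) - 19)*log(x^2 + 1) + C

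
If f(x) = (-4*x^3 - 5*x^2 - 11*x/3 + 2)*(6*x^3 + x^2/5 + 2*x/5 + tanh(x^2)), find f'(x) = -144*x^5 + 8*x^4*tanh(x^2)^2 - 162*x^4 + 10*x^3*tanh(x^2)^2 - 542*x^3/5 + 22*x^2*tanh(x^2)^2/3 - 12*x^2*tanh(x^2) + 307*x^2/15 - 4*x*tanh(x^2)^2 - 10*x*tanh(x^2) + 28*x/15 - 11*tanh(x^2)/3 + 4/5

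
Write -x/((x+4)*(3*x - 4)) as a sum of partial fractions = -1/(4*(3*x - 4)) - 1/(4*(x + 4))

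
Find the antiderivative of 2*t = t^2 + C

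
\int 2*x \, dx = x^2 + C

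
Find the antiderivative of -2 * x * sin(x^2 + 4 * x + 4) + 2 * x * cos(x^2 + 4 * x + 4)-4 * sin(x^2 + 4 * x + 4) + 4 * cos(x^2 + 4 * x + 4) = sin((x + 2)^2) + cos((x + 2)^2) + C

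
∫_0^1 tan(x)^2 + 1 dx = tan(1)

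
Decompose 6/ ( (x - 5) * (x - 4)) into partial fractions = -6/(x - 4) + 6/(x - 5)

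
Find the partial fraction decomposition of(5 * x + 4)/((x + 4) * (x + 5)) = 21/(x + 5) - 16/(x + 4)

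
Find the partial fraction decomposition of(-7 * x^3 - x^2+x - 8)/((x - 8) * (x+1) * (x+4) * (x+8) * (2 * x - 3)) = 518/(13585*(2*x - 3)) + 219/(532*(x + 8)) - 35/(132*(x + 4)) - 1/(315*(x + 1)) - 19/(117*(x - 8))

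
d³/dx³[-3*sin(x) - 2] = 3*cos(x)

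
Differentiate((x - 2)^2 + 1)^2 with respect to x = 4*x^3 - 24*x^2 + 52*x - 40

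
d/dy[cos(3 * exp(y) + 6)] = -3*exp(y)*sin(3*exp(y) + 6)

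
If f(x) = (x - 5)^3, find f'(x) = 3*x^2 - 30*x + 75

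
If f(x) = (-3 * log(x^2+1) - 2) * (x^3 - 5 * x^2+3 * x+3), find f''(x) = (-18*x^5*log(x^2 + 1) - 42*x^5 + 30*x^4*log(x^2 + 1) + 110*x^4 - 36*x^3*log(x^2 + 1) - 84*x^3 + 60*x^2*log(x^2 + 1) + 208*x^2 - 18*x*log(x^2 + 1) - 66*x + 30*log(x^2 + 1) + 2)/(x^4 + 2*x^2 + 1)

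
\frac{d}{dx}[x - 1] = 1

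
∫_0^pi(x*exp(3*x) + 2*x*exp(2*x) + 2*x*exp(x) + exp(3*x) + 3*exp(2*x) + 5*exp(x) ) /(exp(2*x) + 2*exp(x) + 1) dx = -3/2 + (3 + 2*pi)*exp(pi)/(1 + exp(pi)) + pi*exp(2*pi)/(1 + exp(pi))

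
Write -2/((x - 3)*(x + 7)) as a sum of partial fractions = 1/(5*(x + 7)) - 1/(5*(x - 3))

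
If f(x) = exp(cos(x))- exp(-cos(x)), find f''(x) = (exp(2*cos(x))*sin(x)^2 - exp(2*cos(x))*cos(x) - sin(x)^2 - cos(x))*exp(-cos(x))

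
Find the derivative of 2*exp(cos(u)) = -2*exp(cos(u))*sin(u)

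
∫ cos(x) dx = sin(x) + C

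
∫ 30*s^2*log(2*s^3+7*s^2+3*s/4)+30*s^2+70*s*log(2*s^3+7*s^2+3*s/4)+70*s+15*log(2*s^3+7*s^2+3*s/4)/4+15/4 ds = 5*s*(8*s^2 + 28*s + 3)*log(s*(8*s^2 + 28*s + 3)/4)/4 + C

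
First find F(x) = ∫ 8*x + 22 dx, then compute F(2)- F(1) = 34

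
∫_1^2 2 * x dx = 3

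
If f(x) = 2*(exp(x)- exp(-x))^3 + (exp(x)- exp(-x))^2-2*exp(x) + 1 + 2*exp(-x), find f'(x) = (6*exp(6*x) + 2*exp(5*x) - 8*exp(4*x) - 8*exp(2*x) - 2*exp(x) + 6)*exp(-3*x)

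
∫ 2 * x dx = x^2 + C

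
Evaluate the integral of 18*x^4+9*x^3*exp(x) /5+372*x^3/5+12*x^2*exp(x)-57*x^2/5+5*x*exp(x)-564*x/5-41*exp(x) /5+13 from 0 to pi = -123/5 + (-9 + (2 - 3*pi)^2/5 + 9*pi)*(-4*pi - 3 + 3*pi^2 + 2*pi^3 + pi*exp(pi))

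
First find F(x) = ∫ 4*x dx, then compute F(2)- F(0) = 8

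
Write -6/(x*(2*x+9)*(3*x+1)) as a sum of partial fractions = 54/(25*(3*x + 1)) - 8/(75*(2*x + 9)) - 2/(3*x)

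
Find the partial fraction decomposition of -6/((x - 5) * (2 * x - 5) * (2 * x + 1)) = -2/(11*(2*x + 1)) + 2/(5*(2*x - 5)) - 6/(55*(x - 5))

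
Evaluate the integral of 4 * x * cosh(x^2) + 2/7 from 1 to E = -2*sinh(1) - 2/7 + 2*E/7 + 2*sinh(exp(2))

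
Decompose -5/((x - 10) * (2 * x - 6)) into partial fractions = 5/(14*(x - 3)) - 5/(14*(x - 10))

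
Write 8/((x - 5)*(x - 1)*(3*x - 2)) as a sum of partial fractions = 72/(13*(3*x - 2)) - 2/(x - 1) + 2/(13*(x - 5))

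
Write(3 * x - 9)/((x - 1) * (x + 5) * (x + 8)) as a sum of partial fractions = -11/(9*(x + 8)) + 4/(3*(x + 5)) - 1/(9*(x - 1))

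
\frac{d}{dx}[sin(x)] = cos(x)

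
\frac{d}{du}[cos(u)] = -sin(u)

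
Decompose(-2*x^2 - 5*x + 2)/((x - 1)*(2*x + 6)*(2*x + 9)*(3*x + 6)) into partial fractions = 64/(495*(2*x + 9)) - 1/(72*(x + 3)) - 2/(45*(x + 2)) - 5/(792*(x - 1))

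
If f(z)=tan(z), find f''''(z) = 24*tan(z)^5 + 40*tan(z)^3 + 16*tan(z)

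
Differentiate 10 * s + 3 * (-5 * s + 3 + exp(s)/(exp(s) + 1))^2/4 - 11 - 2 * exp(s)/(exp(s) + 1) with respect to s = (75*s*exp(3*s) + 210*s*exp(2*s) + 210*s*exp(s) + 75*s - 40*exp(3*s) - 97*exp(2*s) - 85*exp(s) - 25)/(2*exp(3*s) + 6*exp(2*s) + 6*exp(s) + 2)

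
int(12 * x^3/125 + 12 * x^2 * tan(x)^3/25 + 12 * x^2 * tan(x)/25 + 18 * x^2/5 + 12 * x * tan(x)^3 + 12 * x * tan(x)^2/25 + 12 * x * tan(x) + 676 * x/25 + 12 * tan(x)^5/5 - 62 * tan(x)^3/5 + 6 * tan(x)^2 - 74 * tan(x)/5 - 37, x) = -x^2 - 25*x + 3*(x^2 + 25*x + 5*tan(x)^2 - 10)^2/125 - 5*tan(x)^2 + C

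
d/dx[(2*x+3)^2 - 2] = 8*x + 12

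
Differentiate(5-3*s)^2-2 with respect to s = 18*s - 30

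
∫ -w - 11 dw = -w^2/2 - 11*w + C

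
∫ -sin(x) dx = cos(x) + C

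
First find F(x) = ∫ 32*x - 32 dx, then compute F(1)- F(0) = -16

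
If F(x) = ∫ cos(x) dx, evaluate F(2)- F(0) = sin(2)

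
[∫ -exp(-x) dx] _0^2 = -1 + exp(-2)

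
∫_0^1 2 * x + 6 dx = 7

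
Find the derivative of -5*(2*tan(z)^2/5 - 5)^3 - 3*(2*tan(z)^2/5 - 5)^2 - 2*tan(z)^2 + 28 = -48*tan(z)^7/25 + 1104*tan(z)^5/25 - 5848*tan(z)^3/25 - 280*tan(z)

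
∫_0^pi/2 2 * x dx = pi^2/4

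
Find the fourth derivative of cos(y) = cos(y)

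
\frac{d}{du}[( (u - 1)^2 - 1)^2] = 4*u^3 - 12*u^2 + 8*u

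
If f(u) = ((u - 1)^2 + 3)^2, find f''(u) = 12*u^2 - 24*u + 24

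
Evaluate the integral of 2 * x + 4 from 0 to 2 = 12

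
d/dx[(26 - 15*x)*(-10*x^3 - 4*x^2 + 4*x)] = 600*x^3 - 600*x^2 - 328*x + 104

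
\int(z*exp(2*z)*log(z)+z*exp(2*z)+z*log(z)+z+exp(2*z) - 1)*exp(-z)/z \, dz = 2*(log(z) + 1)*sinh(z) + C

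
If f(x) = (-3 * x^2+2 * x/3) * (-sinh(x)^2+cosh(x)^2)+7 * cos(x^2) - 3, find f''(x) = -28*x^2*cos(x^2) - 14*sin(x^2) - 6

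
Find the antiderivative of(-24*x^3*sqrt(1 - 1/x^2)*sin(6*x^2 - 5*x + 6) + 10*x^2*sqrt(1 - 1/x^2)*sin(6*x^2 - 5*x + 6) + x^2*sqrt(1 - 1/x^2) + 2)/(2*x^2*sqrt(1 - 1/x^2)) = x/2 + cos(6*x^2 - 5*x + 6) + asec(x) + C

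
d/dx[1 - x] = -1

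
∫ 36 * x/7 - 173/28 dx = 18*x^2/7 - 173*x/28 + C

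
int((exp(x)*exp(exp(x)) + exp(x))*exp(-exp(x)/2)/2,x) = 2*sinh(exp(x)/2) + C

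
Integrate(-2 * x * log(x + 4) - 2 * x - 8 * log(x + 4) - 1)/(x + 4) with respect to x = -(2*x + 1)*log(x + 4) + C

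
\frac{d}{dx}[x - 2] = 1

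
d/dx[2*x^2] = 4*x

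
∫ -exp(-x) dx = exp(-x) + C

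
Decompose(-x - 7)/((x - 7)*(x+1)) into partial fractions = 3/(4*(x + 1)) - 7/(4*(x - 7))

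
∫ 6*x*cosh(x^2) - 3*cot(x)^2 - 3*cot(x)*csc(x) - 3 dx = 3*sinh(x^2) + 3/tan(x) + 3/sin(x) + C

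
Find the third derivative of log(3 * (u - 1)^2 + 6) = (4*u^3 - 12*u^2 - 12*u + 20)/(u^6 - 6*u^5 + 21*u^4 - 44*u^3 + 63*u^2 - 54*u + 27)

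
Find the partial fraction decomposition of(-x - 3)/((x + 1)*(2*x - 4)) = 1/(3*(x + 1)) - 5/(6*(x - 2))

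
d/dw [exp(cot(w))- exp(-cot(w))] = -(exp(2/tan(w)) + 1)*exp(-cot(w))/sin(w)^2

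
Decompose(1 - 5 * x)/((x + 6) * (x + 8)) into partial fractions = -41/(2*(x + 8)) + 31/(2*(x + 6))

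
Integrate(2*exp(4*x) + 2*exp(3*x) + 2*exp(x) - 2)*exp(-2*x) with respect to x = ((exp(x) + 1)*exp(x) - 1)^2*exp(-2*x) + C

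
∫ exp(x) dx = exp(x) + C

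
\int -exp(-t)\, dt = exp(-t) + C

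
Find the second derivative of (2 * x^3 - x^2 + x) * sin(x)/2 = -x^3*sin(x) + x^2*sin(x)/2 + 6*x^2*cos(x) + 11*x*sin(x)/2 - 2*x*cos(x) - sin(x) + cos(x)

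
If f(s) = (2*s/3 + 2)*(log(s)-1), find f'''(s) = (12 - 2*s)/(3*s^3)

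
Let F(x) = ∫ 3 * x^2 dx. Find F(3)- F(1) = 26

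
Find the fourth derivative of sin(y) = sin(y)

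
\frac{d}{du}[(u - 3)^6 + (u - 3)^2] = 6*u^5 - 90*u^4 + 540*u^3 - 1620*u^2 + 2432*u - 1464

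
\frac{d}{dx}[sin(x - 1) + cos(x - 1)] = -sin(x - 1) + cos(x - 1)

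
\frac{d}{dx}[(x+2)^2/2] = x + 2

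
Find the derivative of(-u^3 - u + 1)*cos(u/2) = u^3*sin(u/2)/2 - 3*u^2*cos(u/2) + u*sin(u/2)/2 - sin(u/2)/2 - cos(u/2)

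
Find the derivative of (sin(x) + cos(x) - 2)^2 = 2*cos(2*x) - 4*sqrt(2)*cos(x + pi/4)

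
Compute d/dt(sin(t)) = cos(t)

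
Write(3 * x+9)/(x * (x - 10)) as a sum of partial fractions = 39/(10*(x - 10)) - 9/(10*x)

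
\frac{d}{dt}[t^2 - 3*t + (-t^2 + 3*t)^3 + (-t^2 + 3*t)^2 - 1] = -6*t^5 + 45*t^4 - 104*t^3 + 63*t^2 + 20*t - 3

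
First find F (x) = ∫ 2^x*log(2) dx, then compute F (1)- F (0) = 1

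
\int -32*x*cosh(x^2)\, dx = -16*sinh(x^2) + C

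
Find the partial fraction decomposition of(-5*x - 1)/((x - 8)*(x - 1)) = 6/(7*(x - 1)) - 41/(7*(x - 8))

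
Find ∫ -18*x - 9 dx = -9*x^2 - 9*x + C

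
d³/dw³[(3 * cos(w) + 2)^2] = 12*(6*cos(w) + 1)*sin(w)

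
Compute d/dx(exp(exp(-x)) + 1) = -exp(-x + exp(-x))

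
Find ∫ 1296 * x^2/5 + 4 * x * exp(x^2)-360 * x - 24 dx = 432*x^3/5 - 180*x^2 - 24*x + 2*exp(x^2) + C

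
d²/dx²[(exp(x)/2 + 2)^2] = exp(2*x) + 2*exp(x)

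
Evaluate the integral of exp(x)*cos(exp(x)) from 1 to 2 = -sin(E) + sin(exp(2))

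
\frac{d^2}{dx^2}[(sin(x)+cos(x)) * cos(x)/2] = -sqrt(2)*sin(2*x + pi/4)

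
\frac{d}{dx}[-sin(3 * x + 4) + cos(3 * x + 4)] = -3*sqrt(2)*sin(3*x + pi/4 + 4)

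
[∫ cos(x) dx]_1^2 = -sin(1) + sin(2)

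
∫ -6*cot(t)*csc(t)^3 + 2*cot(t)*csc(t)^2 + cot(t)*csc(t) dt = (2*csc(t)^2 - csc(t) - 1)*csc(t) + C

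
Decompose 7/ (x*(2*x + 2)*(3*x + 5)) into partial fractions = 63/(20*(3*x + 5)) - 7/(4*(x + 1)) + 7/(10*x)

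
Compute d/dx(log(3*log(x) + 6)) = 1/(x*log(x) + 2*x)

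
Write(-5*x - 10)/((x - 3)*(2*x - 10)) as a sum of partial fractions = 25/(4*(x - 3)) - 35/(4*(x - 5))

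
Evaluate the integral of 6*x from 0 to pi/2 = 3*pi^2/4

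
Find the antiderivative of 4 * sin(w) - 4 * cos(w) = -4*sqrt(2)*sin(w + pi/4) + C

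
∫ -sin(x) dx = cos(x) + C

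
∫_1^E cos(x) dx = -sin(1) + sin(E)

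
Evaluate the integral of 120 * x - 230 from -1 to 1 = -460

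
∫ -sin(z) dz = cos(z) + C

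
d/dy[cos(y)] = -sin(y)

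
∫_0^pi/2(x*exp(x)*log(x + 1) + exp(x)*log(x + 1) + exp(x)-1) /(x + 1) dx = (-1 + exp(pi/2))*log(1 + pi/2)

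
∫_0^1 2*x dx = 1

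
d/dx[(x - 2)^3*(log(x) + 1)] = (3*x^3*log(x) + 4*x^3 - 12*x^2*log(x) - 18*x^2 + 12*x*log(x) + 24*x - 8)/x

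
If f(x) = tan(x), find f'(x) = cos(x)^(-2)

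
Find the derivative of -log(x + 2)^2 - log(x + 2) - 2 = (-2*log(x + 2) - 1)/(x + 2)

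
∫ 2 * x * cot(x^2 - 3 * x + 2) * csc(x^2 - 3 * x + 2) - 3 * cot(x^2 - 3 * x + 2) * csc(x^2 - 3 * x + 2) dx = -csc(x^2 - 3*x + 2) + C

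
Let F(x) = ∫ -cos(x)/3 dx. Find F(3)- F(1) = -sin(3)/3 + sin(1)/3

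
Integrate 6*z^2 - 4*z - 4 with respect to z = 2*z^3 - 2*z^2 - 4*z + C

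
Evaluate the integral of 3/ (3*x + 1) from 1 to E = -log(4) + log(1 + 3*E)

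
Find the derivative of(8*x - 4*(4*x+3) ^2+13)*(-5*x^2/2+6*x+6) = 640*x^3 - 492*x^2 - 1709*x - 666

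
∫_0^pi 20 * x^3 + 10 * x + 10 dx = (5 + 5*pi)*(-pi^2 + 2*pi + pi^3)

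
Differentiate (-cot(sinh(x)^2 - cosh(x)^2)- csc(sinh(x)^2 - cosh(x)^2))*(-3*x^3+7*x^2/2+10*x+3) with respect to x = 9*x^2*cot(sinh(x)^2 - cosh(x)^2) + 9*x^2*csc(sinh(x)^2 - cosh(x)^2) - 7*x*cot(sinh(x)^2 - cosh(x)^2) - 7*x*csc(sinh(x)^2 - cosh(x)^2) - 10*cot(sinh(x)^2 - cosh(x)^2) - 10*csc(sinh(x)^2 - cosh(x)^2)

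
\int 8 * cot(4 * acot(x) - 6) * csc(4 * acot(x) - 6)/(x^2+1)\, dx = 2*csc(4*acot(x) - 6) + C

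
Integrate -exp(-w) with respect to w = exp(-w) + C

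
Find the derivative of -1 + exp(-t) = -exp(-t)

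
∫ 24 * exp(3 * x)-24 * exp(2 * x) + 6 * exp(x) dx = (2*exp(x) - 1)^3 + C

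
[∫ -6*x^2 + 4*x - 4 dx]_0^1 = -4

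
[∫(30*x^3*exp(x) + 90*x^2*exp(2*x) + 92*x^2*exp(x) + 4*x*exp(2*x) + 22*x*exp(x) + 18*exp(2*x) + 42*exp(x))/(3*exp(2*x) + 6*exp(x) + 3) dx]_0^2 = -4 + 308*exp(2)/(3*(1 + exp(2)))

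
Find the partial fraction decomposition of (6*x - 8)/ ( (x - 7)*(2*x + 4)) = 10/(9*(x + 2)) + 17/(9*(x - 7))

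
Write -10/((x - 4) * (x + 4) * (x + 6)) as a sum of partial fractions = -1/(2*(x + 6)) + 5/(8*(x + 4)) - 1/(8*(x - 4))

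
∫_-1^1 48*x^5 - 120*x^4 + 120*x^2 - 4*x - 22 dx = -12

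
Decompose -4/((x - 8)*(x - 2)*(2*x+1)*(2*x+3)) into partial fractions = 8/(133*(2*x + 3)) - 8/(85*(2*x + 1)) + 2/(105*(x - 2)) - 2/(969*(x - 8))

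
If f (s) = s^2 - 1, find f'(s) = 2*s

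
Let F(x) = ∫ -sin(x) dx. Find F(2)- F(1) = -cos(1) + cos(2)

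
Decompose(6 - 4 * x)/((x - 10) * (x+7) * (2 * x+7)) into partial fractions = -80/(189*(2*x + 7)) + 2/(7*(x + 7)) - 2/(27*(x - 10))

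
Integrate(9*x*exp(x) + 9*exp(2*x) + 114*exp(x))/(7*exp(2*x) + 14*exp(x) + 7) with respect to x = (9*x*exp(x) + 77*exp(x) - 28)/(7*(exp(x) + 1)) + C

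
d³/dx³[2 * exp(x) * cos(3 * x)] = 4*(9*sin(3*x) - 13*cos(3*x))*exp(x)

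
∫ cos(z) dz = sin(z) + C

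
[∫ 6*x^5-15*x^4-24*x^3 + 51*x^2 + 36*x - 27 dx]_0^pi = 27 + (-pi - 3 + pi^2)^3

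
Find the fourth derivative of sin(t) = sin(t)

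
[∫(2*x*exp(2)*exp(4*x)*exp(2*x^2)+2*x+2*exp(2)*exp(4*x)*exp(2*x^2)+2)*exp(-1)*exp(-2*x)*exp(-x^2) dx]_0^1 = -E - exp(-4) + exp(-1) + exp(4)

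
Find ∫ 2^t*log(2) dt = 2^t + C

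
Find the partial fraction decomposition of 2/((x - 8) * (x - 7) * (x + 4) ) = 1/(66*(x + 4)) - 2/(11*(x - 7)) + 1/(6*(x - 8))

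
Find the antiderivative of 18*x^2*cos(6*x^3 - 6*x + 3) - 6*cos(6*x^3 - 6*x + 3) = sin(6*x^3 - 6*x + 3) + C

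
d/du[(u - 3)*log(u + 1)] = (u*log(u + 1) + u + log(u + 1) - 3)/(u + 1)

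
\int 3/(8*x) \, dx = 3*log(x)/8 + C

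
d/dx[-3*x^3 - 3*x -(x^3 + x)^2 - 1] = -6*x^5 - 8*x^3 - 9*x^2 - 2*x - 3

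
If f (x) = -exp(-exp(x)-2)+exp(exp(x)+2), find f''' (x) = (exp(3*x) - 3*exp(2*x) + exp(x) + exp(x + 2*exp(x) + 4) + 3*exp(2*x + 2*exp(x) + 4) + exp(3*x + 2*exp(x) + 4))*exp(-exp(x) - 2)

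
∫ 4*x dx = 2*x^2 + C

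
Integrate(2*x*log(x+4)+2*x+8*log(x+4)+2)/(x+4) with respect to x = 2*(x + 1)*log(x + 4) + C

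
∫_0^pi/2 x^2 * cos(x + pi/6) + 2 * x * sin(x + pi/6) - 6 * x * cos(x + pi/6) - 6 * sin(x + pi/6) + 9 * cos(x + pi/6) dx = -9/2 + sqrt(3)*(-3 + pi/2)^2/2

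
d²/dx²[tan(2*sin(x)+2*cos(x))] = 2*(-4*sin(2*x)*sin(2*sqrt(2)*sin(x + pi/4))/cos(2*sqrt(2)*sin(x + pi/4)) + 4*sin(2*sqrt(2)*sin(x + pi/4))/cos(2*sqrt(2)*sin(x + pi/4)) - sqrt(2)*sin(x + pi/4))/cos(2*sqrt(2)*sin(x + pi/4))^2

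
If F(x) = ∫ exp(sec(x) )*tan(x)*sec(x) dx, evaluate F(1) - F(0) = -E + exp(sec(1))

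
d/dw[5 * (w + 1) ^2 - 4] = 10*w + 10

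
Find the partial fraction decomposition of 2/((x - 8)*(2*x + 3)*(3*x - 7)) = -18/(391*(3*x - 7)) + 8/(437*(2*x + 3)) + 2/(323*(x - 8))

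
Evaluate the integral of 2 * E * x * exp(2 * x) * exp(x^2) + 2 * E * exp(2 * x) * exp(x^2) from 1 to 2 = -exp(4) + exp(9)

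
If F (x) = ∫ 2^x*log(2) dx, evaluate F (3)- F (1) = 6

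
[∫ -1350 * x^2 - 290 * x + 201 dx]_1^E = (-5 + 18*E)*(-25*exp(2) - 15*E + 7) + 429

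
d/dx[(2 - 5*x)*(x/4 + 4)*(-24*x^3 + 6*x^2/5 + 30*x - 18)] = 150*x^4 + 1866*x^3 - 7587*x^2/10 - 5529*x/5 + 591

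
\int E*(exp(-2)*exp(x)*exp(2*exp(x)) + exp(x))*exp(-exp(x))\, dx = 2*sinh(exp(x) - 1) + C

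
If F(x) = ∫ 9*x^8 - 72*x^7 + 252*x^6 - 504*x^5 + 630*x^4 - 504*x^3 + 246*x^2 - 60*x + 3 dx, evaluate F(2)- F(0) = -2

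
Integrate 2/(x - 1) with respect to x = 2*log(x - 1) + C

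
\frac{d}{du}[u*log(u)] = log(u) + 1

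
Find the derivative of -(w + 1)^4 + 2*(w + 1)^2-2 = -4*w^3 - 12*w^2 - 8*w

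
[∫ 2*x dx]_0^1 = 1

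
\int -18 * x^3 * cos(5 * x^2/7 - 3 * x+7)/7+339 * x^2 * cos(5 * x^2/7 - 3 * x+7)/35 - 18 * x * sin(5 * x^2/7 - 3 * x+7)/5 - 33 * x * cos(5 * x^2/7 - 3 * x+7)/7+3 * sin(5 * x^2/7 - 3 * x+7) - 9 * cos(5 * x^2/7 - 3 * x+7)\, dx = (-9*x^2/5 + 3*x + 3)*sin(5*x^2/7 - 3*x + 7) + C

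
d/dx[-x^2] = -2*x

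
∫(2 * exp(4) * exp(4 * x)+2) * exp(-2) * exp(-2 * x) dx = 2*sinh(2*x + 2) + C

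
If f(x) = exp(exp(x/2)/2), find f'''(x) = exp(x/2 + exp(x/2)/2)/16 + 3*exp(x + exp(x/2)/2)/32 + exp(3*x/2 + exp(x/2)/2)/64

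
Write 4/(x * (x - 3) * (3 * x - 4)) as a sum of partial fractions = -9/(5*(3*x - 4)) + 4/(15*(x - 3)) + 1/(3*x)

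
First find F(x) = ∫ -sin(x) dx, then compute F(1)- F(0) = -1 + cos(1)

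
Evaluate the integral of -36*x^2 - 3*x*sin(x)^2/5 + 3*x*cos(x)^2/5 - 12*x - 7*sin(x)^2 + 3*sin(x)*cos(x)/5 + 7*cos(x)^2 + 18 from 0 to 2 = -84 + 41*sin(4)/10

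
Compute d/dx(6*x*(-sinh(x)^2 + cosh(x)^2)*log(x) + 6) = 6*log(x) + 6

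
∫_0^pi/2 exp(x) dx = -1 + exp(pi/2)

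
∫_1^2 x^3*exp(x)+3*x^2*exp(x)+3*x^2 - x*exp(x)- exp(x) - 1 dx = 6 + 6*exp(2)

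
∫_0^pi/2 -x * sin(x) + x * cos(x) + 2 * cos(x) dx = pi/2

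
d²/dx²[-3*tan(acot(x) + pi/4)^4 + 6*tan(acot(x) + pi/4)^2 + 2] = (24*x*(x + 1)/(x - 1) - 24*x*(x + 1)^5/(x - 1)^5 + 12 + 12*(x + 1)^2/(x - 1)^2 - 60*(x + 1)^4/(x - 1)^4 - 60*(x + 1)^6/(x - 1)^6)/(x^4 + 2*x^2 + 1)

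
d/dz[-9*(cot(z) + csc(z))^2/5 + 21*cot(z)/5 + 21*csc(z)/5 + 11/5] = 3*(-7*cos(z) - 7 + 6*cos(z)^2/sin(z) + 12*cos(z)/sin(z) + 6/sin(z))/(5*sin(z)^2)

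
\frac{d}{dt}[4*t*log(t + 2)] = (4*t*log(t + 2) + 4*t + 8*log(t + 2))/(t + 2)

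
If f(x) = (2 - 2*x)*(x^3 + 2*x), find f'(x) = -8*x^3 + 6*x^2 - 8*x + 4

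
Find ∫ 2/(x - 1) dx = log(2*(x - 1)^2) + C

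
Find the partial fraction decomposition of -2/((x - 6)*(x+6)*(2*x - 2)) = -1/(84*(x + 6)) + 1/(35*(x - 1)) - 1/(60*(x - 6))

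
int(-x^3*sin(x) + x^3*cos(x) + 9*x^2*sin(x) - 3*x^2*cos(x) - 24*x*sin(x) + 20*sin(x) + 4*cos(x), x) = sqrt(2)*(x - 2)^3*sin(x + pi/4) + C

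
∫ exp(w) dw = exp(w) + C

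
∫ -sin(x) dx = cos(x) + C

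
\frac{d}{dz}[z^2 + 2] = 2*z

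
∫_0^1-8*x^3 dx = -2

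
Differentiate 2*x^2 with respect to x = 4*x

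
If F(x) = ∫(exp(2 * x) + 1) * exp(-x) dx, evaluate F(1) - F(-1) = -2*exp(-1) + 2*E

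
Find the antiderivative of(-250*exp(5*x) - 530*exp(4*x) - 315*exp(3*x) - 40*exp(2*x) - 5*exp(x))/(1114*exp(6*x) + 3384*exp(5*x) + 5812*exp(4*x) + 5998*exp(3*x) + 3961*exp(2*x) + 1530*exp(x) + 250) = acot((33*exp(3*x) + 49*exp(2*x) + 46*exp(x) + 15)/(5*(exp(3*x) + 3*exp(2*x) + 3*exp(x) + 1))) + C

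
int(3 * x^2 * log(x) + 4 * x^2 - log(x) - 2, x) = x*(x^2 - 1)*(log(x) + 1) + C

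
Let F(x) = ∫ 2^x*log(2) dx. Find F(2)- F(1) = 2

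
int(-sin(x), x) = cos(x) + C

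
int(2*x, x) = x^2 + C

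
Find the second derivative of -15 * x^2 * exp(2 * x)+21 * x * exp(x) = -60*x^2*exp(2*x) - 120*x*exp(2*x) + 21*x*exp(x) - 30*exp(2*x) + 42*exp(x)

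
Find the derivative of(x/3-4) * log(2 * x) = (x*log(x) + x*log(2) + x - 12)/(3*x)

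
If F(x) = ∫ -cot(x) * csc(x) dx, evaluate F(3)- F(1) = -csc(1) + csc(3)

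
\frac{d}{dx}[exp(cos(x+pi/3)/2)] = -exp(cos(x + pi/3)/2)*sin(x + pi/3)/2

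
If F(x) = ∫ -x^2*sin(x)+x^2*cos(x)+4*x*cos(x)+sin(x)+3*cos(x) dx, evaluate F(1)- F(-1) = 4*cos(1) + 4*sin(1)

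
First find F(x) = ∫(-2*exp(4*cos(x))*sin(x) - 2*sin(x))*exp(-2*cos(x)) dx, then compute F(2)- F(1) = -exp(2*cos(1)) - exp(-2*cos(2)) + exp(-2*cos(1)) + exp(2*cos(2))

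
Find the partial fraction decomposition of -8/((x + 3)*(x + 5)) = 4/(x + 5) - 4/(x + 3)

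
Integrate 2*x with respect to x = x^2 + C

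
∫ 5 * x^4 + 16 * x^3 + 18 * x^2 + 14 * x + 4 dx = x^5 + 4*x^4 + 6*x^3 + 7*x^2 + 4*x + C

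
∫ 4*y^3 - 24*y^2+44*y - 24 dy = y^4 - 8*y^3 + 22*y^2 - 24*y + C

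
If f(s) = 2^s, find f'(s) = 2^s*log(2)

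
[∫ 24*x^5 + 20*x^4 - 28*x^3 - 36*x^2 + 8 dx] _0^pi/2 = -pi^3/2 - pi^2/2 - 1 + 2*pi + (-pi - 1 + pi^2/4 + pi^3/4)^2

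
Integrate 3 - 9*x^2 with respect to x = -3*x^3 + 3*x + C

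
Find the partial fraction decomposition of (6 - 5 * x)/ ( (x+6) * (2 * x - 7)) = -23/(19*(2*x - 7)) - 36/(19*(x + 6))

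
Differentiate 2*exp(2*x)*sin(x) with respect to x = 2*(2*sin(x) + cos(x))*exp(2*x)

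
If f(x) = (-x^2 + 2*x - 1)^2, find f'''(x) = 24*x - 24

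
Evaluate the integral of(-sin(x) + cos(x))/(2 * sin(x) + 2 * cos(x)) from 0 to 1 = log(cos(1) + sin(1))/2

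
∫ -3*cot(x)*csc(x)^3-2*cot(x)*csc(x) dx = (csc(x)^2 + 2)*csc(x) + C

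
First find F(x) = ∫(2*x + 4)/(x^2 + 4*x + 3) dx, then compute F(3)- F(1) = -log(16) + log(48)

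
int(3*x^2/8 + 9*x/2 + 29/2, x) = x^3/8 + 9*x^2/4 + 29*x/2 + C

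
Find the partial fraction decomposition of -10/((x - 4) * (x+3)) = 10/(7*(x + 3)) - 10/(7*(x - 4))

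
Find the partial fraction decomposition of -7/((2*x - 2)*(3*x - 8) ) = -21/(10*(3*x - 8)) + 7/(10*(x - 1))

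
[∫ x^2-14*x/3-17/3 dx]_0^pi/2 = (-3 + pi/6)*(1 + pi/2)^2 + 3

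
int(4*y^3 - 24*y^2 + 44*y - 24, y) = y^4 - 8*y^3 + 22*y^2 - 24*y + C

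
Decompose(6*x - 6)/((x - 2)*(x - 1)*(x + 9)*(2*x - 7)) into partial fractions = 8/(25*(2*x - 7)) + 6/(275*(x + 9)) - 2/(11*(x - 2))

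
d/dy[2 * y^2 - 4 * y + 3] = 4*y - 4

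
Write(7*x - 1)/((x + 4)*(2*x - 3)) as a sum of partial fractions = 19/(11*(2*x - 3)) + 29/(11*(x + 4))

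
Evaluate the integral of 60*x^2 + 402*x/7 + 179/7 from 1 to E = -695/7 + 2*E + 6*exp(2)/7 + (5 + 4*E)*(5*E/7 + 5 + 5*exp(2))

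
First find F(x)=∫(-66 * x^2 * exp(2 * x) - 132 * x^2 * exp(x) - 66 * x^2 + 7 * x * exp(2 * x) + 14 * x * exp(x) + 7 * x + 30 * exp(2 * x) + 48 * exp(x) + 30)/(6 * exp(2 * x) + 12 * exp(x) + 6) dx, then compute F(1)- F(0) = -2*E/(1 + E) + 35/12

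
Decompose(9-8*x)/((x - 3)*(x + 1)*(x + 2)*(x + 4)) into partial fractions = -41/(42*(x + 4)) + 5/(2*(x + 2)) - 17/(12*(x + 1)) - 3/(28*(x - 3))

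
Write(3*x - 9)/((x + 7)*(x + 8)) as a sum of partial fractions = 33/(x + 8) - 30/(x + 7)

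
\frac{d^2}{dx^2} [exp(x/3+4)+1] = exp(x/3 + 4)/9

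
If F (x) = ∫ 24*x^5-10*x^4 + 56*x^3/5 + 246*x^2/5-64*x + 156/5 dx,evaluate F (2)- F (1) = 282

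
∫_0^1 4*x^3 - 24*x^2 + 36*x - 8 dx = 3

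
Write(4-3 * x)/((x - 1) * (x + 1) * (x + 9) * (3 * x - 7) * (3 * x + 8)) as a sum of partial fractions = -108/(5225*(3*x + 8)) - 27/(6800*(3*x - 7)) + 31/(51680*(x + 9)) + 7/(800*(x + 1)) - 1/(880*(x - 1))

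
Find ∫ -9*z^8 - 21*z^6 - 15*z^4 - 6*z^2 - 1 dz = -z^9 - 3*z^7 - 3*z^5 - 2*z^3 - z + C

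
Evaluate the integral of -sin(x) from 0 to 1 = -1 + cos(1)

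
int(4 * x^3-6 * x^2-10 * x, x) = x^4 - 2*x^3 - 5*x^2 + C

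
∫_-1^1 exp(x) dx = E - exp(-1)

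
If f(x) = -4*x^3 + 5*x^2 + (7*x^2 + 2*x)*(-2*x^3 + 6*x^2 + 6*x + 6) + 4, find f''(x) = -280*x^3 + 456*x^2 + 300*x + 118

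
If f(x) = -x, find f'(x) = -1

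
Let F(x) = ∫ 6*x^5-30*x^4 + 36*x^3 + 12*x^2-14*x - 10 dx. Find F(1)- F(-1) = -24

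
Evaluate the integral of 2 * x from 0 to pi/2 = pi^2/4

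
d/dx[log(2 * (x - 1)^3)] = 3/(x - 1)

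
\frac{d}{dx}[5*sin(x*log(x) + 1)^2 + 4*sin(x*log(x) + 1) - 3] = 5*log(x)*sin(2*x*log(x) + 2) + 4*log(x)*cos(x*log(x) + 1) + 5*sin(2*x*log(x) + 2) + 4*cos(x*log(x) + 1)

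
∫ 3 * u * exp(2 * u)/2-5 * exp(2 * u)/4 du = (3*u - 4)*exp(2*u)/4 + C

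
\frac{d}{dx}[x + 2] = 1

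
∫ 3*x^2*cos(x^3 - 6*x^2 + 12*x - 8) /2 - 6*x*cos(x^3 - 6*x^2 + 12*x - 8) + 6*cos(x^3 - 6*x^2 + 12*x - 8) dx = sin((x - 2)^3)/2 + C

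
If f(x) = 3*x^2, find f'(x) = 6*x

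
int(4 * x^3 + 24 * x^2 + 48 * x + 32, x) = x^4 + 8*x^3 + 24*x^2 + 32*x + C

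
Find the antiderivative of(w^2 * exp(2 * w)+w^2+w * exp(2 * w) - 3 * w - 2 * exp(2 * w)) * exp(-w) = -2*(-w^2 + w + 1)*sinh(w) + C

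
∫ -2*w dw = -w^2 + C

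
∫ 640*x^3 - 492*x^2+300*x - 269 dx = 160*x^4 - 164*x^3 + 150*x^2 - 269*x + C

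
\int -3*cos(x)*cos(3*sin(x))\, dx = -sin(3*sin(x)) + C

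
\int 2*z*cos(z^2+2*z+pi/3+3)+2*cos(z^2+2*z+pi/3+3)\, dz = sin((z + 1)^2 + pi/3 + 2) + C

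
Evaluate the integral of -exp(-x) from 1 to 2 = -exp(-1) + exp(-2)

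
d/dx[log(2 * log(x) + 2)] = 1/(x*log(x) + x)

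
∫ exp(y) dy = exp(y) + C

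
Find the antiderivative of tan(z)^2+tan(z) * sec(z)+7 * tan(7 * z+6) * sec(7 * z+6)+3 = 2*z + tan(z) + sec(z) + sec(7*z + 6) + C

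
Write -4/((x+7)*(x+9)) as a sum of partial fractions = 2/(x + 9) - 2/(x + 7)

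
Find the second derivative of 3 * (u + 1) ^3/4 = 9*u/2 + 9/2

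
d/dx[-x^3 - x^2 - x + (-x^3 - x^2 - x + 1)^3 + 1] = -9*x^8 - 24*x^7 - 42*x^6 - 24*x^5 + 24*x^3 + 3*x^2 - 2*x - 4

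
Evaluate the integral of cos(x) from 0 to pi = 0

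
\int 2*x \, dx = x^2 + C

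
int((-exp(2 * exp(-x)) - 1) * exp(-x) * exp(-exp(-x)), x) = 2*sinh(exp(-x)) + C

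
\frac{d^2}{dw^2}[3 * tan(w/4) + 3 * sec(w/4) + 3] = 3*(2*sin(w/4)/cos(w/4)^2 - 1 + 2/cos(w/4)^2)/(16*cos(w/4))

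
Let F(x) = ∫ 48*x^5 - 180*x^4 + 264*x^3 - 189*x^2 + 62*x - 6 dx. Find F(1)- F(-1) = -210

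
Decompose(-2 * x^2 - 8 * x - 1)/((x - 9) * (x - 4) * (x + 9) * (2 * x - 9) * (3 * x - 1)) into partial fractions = 9/(5720*(3*x - 1)) + 248/(1215*(2*x - 9)) - 1/(1944*(x + 9)) - 1/(11*(x - 4)) - 47/(4212*(x - 9))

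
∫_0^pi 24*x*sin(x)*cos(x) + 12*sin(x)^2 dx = 0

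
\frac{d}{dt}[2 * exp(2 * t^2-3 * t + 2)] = 8*t*exp(2*t^2 - 3*t + 2) - 6*exp(2*t^2 - 3*t + 2)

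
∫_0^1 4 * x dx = 2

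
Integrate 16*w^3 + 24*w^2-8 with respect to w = 4*w^4 + 8*w^3 - 8*w + C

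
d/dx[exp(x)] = exp(x)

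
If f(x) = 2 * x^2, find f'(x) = 4*x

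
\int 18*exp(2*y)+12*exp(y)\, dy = (3*exp(y) + 2)^2 + C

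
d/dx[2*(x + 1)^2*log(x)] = (4*x^2*log(x) + 2*x^2 + 4*x*log(x) + 4*x + 2)/x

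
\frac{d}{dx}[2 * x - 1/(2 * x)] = (4*x^2 + 1)/(2*x^2)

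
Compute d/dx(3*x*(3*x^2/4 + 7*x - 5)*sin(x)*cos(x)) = 9*x^3*cos(2*x)/4 + 27*x^2*sin(2*x)/8 + 21*x^2*cos(2*x) + 21*x*sin(2*x) - 15*x*cos(2*x) - 15*sin(2*x)/2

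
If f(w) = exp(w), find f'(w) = exp(w)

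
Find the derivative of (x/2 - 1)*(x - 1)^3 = 2*x^3 - 15*x^2/2 + 9*x - 7/2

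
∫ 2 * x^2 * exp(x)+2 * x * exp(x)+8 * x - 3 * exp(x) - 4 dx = -(exp(x) + 2)*(-2*x^2 + 2*x + 1) + C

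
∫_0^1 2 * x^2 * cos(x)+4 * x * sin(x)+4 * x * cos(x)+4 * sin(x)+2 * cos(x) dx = 8*sin(1)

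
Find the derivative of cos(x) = -sin(x)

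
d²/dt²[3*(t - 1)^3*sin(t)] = -3*t^3*sin(t) + 9*t^2*sin(t) + 18*t^2*cos(t) + 9*t*sin(t) - 36*t*cos(t) - 15*sin(t) + 18*cos(t)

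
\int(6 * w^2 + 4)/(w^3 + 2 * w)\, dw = 2*log(w*(w^2 + 2)) + C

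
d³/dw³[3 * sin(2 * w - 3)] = -24*cos(2*w - 3)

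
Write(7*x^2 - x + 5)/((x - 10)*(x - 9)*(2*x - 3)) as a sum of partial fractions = 77/(255*(2*x - 3)) - 563/(15*(x - 9)) + 695/(17*(x - 10))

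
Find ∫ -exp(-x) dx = exp(-x) + C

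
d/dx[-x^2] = -2*x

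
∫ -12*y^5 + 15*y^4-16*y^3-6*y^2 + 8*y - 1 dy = -2*y^6 + 3*y^5 - 4*y^4 - 2*y^3 + 4*y^2 - y + C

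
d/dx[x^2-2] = 2*x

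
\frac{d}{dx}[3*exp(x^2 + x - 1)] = 6*x*exp(x^2 + x - 1) + 3*exp(x^2 + x - 1)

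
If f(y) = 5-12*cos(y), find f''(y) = 12*cos(y)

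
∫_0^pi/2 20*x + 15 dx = 15*pi/2 + 5*pi^2/2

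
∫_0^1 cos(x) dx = sin(1)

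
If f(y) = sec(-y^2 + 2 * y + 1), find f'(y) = -2*y*tan(-y^2 + 2*y + 1)*sec(-y^2 + 2*y + 1) + 2*tan(-y^2 + 2*y + 1)*sec(-y^2 + 2*y + 1)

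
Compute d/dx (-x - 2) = -1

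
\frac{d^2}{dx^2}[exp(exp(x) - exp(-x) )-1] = (exp(exp(x) - exp(-x)) - exp(x + exp(x) - exp(-x)) + 2*exp(2*x + exp(x) - exp(-x)) + exp(3*x + exp(x) - exp(-x)) + exp(4*x + exp(x) - exp(-x)))*exp(-2*x)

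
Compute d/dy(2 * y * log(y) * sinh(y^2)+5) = 4*y^2*log(y)*cosh(y^2) + 2*log(y)*sinh(y^2) + 2*sinh(y^2)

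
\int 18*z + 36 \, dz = 9*z^2 + 36*z + C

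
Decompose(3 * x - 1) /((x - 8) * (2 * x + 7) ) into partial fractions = 1/(2*x + 7) + 1/(x - 8)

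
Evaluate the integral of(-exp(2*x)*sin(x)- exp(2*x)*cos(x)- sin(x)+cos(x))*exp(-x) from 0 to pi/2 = -exp(pi/2) + exp(-pi/2)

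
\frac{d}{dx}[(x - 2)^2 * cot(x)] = -x^2/sin(x)^2 + 2*x/tan(x) + 4*x/sin(x)^2 - 4/tan(x) - 4/sin(x)^2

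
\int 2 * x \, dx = x^2 + C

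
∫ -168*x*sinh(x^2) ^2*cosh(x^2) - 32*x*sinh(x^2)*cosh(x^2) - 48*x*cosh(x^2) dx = -4*(7*sinh(x^2)^2 + 2*sinh(x^2) + 6)*sinh(x^2) + C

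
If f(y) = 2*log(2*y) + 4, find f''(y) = -2/y^2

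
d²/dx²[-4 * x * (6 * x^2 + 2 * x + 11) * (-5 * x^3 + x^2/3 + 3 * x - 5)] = 3600*x^4 + 640*x^3 + 1744*x^2 + 488*x - 184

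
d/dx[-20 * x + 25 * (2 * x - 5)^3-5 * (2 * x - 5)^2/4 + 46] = 600*x^2 - 3010*x + 3755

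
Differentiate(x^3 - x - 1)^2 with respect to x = 6*x^5 - 8*x^3 - 6*x^2 + 2*x + 2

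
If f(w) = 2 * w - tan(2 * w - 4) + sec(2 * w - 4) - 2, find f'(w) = -2*tan(2*w - 4)^2 + 2*tan(2*w - 4)*sec(2*w - 4)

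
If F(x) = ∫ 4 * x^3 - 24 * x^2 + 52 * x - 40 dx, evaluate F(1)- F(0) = -21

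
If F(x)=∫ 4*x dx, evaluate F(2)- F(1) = 6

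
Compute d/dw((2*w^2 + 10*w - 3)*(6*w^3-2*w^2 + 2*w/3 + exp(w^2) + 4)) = 60*w^4 + 4*w^3*exp(w^2) + 224*w^3 + 20*w^2*exp(w^2) - 110*w^2 - 2*w*exp(w^2) + 124*w/3 + 10*exp(w^2) + 38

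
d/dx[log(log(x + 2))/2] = 1/(2*x*log(x + 2) + 4*log(x + 2))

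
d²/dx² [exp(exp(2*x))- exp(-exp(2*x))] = (-4*exp(4*x) + 4*exp(2*x) + 4*exp(2*x + 2*exp(2*x)) + 4*exp(4*x + 2*exp(2*x)))*exp(-exp(2*x))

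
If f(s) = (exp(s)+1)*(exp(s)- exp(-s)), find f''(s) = (4*exp(3*s) + exp(2*s) - 1)*exp(-s)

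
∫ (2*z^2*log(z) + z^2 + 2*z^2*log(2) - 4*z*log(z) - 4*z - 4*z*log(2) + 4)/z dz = (z - 2)^2*log(2*z) + C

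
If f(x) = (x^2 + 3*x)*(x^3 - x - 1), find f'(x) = 5*x^4 + 12*x^3 - 3*x^2 - 8*x - 3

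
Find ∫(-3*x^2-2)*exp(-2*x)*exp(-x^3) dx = exp(-x*(x^2 + 2)) + C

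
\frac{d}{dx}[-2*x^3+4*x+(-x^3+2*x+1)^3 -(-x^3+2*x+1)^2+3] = -9*x^8 + 42*x^6 + 12*x^5 - 60*x^4 - 32*x^3 + 15*x^2 + 16*x + 6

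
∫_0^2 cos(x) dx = sin(2)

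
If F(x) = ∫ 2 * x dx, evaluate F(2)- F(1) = 3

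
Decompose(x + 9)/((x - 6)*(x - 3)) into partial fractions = -4/(x - 3) + 5/(x - 6)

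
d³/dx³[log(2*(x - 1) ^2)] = 4/(x^3 - 3*x^2 + 3*x - 1)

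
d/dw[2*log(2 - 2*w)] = 2/(w - 1)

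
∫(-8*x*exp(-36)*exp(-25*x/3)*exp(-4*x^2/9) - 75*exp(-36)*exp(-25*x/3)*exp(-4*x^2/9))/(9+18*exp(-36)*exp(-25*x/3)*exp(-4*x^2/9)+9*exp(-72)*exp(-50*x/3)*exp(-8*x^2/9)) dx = 1/(exp(4*x^2/9 + 25*x/3 + 36) + 1) + C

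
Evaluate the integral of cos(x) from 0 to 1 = sin(1)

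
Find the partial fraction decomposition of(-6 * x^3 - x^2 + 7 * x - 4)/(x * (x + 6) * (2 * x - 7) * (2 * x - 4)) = -332/(133*(2*x - 7)) - 607/(912*(x + 6)) + 7/(16*(x - 2)) - 1/(42*x)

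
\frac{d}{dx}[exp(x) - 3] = exp(x)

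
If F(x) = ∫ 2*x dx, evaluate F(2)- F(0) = 4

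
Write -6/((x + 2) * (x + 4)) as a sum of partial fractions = 3/(x + 4) - 3/(x + 2)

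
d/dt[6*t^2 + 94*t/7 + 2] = 12*t + 94/7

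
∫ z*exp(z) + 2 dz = (z - 1)*(exp(z) + 2) + C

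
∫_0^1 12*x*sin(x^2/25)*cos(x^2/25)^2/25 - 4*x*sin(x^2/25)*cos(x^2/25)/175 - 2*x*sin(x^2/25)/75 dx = -7*cos(1/25)/6 - cos(3/25)/2 + cos(2/25)/14 + 67/42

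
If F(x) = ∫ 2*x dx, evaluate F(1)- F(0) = 1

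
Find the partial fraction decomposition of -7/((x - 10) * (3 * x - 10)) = 21/(20*(3*x - 10)) - 7/(20*(x - 10))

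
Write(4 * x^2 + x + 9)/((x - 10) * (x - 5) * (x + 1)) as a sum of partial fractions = 2/(11*(x + 1)) - 19/(5*(x - 5)) + 419/(55*(x - 10))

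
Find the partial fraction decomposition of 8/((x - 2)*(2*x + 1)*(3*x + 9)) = -32/(75*(2*x + 1)) + 8/(75*(x + 3)) + 8/(75*(x - 2))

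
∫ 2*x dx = x^2 + C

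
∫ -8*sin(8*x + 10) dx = cos(8*x + 10) + C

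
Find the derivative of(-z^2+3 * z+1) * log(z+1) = (-2*z^2*log(z + 1) - z^2 + z*log(z + 1) + 3*z + 3*log(z + 1) + 1)/(z + 1)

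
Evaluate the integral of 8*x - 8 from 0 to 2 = 0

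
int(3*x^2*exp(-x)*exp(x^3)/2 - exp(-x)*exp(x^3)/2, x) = exp(x*(x^2 - 1))/2 + C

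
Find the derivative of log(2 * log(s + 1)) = 1/(s*log(s + 1) + log(s + 1))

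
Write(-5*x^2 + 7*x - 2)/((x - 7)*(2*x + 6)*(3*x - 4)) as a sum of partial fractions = 7/(221*(3*x - 4)) - 17/(65*(x + 3)) - 99/(170*(x - 7))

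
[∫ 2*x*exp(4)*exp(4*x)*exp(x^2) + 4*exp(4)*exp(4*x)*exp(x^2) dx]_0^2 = -exp(4) + exp(16)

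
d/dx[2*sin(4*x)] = 8*cos(4*x)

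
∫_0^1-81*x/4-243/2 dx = -1053/8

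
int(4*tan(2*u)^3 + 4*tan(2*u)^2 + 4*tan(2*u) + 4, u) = (tan(2*u) + 1)^2 + C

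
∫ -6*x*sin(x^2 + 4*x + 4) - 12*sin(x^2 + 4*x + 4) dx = 3*cos((x + 2)^2) + C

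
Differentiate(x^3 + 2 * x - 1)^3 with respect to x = 9*x^8 + 42*x^6 - 18*x^5 + 60*x^4 - 48*x^3 + 33*x^2 - 24*x + 6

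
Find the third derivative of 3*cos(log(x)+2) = (-3*sin(log(x) + 2) + 9*cos(log(x) + 2))/x^3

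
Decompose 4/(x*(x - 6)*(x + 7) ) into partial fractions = 4/(91*(x + 7)) + 2/(39*(x - 6)) - 2/(21*x)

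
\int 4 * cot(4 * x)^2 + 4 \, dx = -cot(4*x) + C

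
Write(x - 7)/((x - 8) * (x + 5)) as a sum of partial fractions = 12/(13*(x + 5)) + 1/(13*(x - 8))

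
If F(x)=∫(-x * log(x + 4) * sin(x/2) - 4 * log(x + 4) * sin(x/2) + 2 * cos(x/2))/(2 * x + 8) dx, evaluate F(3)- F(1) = -log(5)*cos(1/2) + log(7)*cos(3/2)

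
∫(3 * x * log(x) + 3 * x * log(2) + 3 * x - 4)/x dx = (3*x - 4)*log(2*x) + C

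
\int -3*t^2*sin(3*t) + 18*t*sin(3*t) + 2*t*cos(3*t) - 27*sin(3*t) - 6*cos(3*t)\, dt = (t - 3)^2*cos(3*t) + C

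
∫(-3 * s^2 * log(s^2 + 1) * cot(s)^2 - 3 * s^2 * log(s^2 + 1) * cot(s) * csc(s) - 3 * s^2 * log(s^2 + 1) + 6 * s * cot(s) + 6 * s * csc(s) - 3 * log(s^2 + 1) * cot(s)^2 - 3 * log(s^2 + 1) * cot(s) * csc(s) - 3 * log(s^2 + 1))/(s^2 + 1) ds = 3*(cot(s) + csc(s))*log(s^2 + 1) + C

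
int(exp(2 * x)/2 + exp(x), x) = (exp(x) + 2)^2/4 + C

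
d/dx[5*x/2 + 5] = 5/2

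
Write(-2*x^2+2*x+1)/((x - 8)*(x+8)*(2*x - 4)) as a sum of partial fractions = -143/(320*(x + 8)) + 1/(40*(x - 2)) - 37/(64*(x - 8))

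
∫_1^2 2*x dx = 3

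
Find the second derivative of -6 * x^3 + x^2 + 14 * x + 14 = 2 - 36*x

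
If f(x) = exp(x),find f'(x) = exp(x)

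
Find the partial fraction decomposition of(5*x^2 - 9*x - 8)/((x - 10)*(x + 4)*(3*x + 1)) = 40/(341*(3*x + 1)) + 54/(77*(x + 4)) + 201/(217*(x - 10))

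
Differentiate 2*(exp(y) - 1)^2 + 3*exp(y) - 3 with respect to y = 4*exp(2*y) - exp(y)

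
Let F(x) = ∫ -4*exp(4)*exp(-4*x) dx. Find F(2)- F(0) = -exp(4) + exp(-4)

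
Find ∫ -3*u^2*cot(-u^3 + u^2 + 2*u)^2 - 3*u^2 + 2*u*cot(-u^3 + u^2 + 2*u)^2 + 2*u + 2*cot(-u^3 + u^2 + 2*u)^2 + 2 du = -cot(u*(-u^2 + u + 2)) + C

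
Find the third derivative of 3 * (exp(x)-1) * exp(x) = 24*exp(2*x) - 3*exp(x)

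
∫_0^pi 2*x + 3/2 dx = 3*pi/2 + pi^2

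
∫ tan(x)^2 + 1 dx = tan(x) + C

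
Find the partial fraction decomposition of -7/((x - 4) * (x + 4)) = 7/(8*(x + 4)) - 7/(8*(x - 4))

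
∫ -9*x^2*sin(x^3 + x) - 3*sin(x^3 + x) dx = 3*cos(x^3 + x) + C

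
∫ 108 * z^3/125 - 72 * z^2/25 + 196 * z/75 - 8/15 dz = 27*z^4/125 - 24*z^3/25 + 98*z^2/75 - 8*z/15 + C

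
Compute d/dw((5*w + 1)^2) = 50*w + 10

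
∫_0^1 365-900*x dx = -85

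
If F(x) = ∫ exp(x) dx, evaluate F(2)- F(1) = -E + exp(2)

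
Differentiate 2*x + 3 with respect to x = 2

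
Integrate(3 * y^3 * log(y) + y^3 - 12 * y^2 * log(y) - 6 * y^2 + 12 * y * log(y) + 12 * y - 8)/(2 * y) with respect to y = (y - 2)^3*log(y)/2 + C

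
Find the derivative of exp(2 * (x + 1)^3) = 6*x^2*exp(2*x^3 + 6*x^2 + 6*x + 2) + 12*x*exp(2*x^3 + 6*x^2 + 6*x + 2) + 6*exp(2*x^3 + 6*x^2 + 6*x + 2)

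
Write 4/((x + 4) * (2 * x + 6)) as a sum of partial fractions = -2/(x + 4) + 2/(x + 3)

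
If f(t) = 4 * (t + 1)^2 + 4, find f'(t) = 8*t + 8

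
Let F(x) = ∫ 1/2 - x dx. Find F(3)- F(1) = -3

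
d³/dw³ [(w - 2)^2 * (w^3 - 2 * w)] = 60*w^2 - 96*w + 12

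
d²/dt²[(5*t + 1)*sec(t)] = (-5*t + 10*t/cos(t)^2 + 10*sin(t)/cos(t) - 1 + 2/cos(t)^2)/cos(t)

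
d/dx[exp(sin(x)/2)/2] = exp(sin(x)/2)*cos(x)/4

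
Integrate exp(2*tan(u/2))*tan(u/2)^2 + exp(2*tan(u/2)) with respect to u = exp(2*tan(u/2)) + C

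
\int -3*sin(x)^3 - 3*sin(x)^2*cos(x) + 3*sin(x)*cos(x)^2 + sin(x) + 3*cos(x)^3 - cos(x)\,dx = sqrt(2)*sin(2*x)*sin(x + pi/4) + C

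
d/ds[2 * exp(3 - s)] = -2*exp(3 - s)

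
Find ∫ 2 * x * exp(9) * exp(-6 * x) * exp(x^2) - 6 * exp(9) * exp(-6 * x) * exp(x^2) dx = exp((x - 3)^2) + C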